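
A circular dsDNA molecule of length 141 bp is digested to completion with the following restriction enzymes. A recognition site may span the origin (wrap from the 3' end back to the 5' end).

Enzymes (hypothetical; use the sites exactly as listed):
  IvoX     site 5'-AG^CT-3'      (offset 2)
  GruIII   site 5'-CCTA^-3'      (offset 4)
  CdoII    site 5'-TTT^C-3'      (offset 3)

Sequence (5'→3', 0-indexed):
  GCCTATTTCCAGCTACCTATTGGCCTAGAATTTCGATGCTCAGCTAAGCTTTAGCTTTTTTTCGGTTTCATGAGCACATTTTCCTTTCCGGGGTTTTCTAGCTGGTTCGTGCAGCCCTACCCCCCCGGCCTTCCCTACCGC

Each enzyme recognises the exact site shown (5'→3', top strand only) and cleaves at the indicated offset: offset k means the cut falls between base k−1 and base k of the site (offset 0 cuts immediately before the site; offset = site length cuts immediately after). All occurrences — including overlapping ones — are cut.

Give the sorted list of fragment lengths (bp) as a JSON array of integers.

Per-enzyme occurrences:
  IvoX (AGCT, off=2): starts [10, 41, 46, 52, 99] → cuts [12, 43, 48, 54, 101]
  GruIII (CCTA, off=4): starts [1, 15, 23, 115, 133] → cuts [5, 19, 27, 119, 137]
  CdoII (TTTC, off=3): starts [5, 30, 59, 65, 79, 84, 94] → cuts [8, 33, 62, 68, 82, 87, 97]

All cut coordinates (distinct, sorted): [5, 8, 12, 19, 27, 33, 43, 48, 54, 62, 68, 82, 87, 97, 101, 119, 137]

Fragments:
  5→8: 3 bp
  8→12: 4 bp
  12→19: 7 bp
  19→27: 8 bp
  27→33: 6 bp
  33→43: 10 bp
  43→48: 5 bp
  48→54: 6 bp
  54→62: 8 bp
  62→68: 6 bp
  68→82: 14 bp
  82→87: 5 bp
  87→97: 10 bp
  97→101: 4 bp
  101→119: 18 bp
  119→137: 18 bp
  137→5 (wrap): 141-137+5 = 9 bp

[3,4,4,5,5,6,6,6,7,8,8,9,10,10,14,18,18]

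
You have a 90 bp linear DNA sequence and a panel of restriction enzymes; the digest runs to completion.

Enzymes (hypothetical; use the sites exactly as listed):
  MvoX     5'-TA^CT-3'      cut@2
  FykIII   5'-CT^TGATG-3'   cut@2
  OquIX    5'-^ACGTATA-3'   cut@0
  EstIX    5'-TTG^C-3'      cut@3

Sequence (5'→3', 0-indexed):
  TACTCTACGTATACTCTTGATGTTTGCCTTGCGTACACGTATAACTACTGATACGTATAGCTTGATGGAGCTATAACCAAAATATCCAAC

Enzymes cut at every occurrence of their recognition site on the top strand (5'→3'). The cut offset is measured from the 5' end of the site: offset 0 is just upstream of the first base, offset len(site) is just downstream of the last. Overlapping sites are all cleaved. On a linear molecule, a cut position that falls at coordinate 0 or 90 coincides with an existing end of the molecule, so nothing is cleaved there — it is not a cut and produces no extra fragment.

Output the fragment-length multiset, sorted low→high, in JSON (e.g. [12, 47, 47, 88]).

Site scan:
  MvoX (TACT, off=2): starts [0, 11, 45] → cuts [2, 13, 47]
  FykIII (CTTGATG, off=2): starts [15, 60] → cuts [17, 62]
  OquIX (ACGTATA, off=0): starts [6, 36, 52] → cuts [6, 36, 52]
  EstIX (TTGC, off=3): starts [23, 28] → cuts [26, 31]

All cut coordinates (distinct, sorted): [2, 6, 13, 17, 26, 31, 36, 47, 52, 62]

Fragment lengths:
  [0,2): 2 bp
  [2,6): 4 bp
  [6,13): 7 bp
  [13,17): 4 bp
  [17,26): 9 bp
  [26,31): 5 bp
  [31,36): 5 bp
  [36,47): 11 bp
  [47,52): 5 bp
  [52,62): 10 bp
  [62,90): 28 bp

[2,4,4,5,5,5,7,9,10,11,28]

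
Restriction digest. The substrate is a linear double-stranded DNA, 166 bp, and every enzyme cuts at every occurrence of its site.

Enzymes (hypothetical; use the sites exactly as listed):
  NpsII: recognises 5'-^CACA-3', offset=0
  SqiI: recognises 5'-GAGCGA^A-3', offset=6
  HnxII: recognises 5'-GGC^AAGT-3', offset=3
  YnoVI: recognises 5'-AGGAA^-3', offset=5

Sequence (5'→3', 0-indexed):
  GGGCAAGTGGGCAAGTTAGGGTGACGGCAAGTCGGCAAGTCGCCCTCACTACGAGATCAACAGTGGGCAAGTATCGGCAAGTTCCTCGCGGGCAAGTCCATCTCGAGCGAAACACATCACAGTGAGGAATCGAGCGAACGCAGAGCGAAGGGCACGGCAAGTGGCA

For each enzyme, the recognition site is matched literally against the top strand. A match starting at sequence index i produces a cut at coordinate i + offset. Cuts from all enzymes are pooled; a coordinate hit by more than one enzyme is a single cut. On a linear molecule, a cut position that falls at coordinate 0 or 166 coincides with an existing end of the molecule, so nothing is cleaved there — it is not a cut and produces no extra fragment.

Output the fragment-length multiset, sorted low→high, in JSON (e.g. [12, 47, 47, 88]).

[2,4,5,8,8,8,8,10,10,11,12,15,16,17,32]

Scan for sites:
  NpsII (CACA, off=0): starts [112, 117] → cuts [112, 117]
  SqiI (GAGCGAA, off=6): starts [104, 131, 142] → cuts [110, 137, 148]
  HnxII (GGCAAGT, off=3): starts [1, 9, 25, 33, 65, 75, 90, 155] → cuts [4, 12, 28, 36, 68, 78, 93, 158]
  YnoVI (AGGAA, off=5): starts [124] → cuts [129]

Pooled cuts: [4, 12, 28, 36, 68, 78, 93, 110, 112, 117, 129, 137, 148, 158]

Fragments:
  [0,4): 4 bp
  [4,12): 8 bp
  [12,28): 16 bp
  [28,36): 8 bp
  [36,68): 32 bp
  [68,78): 10 bp
  [78,93): 15 bp
  [93,110): 17 bp
  [110,112): 2 bp
  [112,117): 5 bp
  [117,129): 12 bp
  [129,137): 8 bp
  [137,148): 11 bp
  [148,158): 10 bp
  [158,166): 8 bp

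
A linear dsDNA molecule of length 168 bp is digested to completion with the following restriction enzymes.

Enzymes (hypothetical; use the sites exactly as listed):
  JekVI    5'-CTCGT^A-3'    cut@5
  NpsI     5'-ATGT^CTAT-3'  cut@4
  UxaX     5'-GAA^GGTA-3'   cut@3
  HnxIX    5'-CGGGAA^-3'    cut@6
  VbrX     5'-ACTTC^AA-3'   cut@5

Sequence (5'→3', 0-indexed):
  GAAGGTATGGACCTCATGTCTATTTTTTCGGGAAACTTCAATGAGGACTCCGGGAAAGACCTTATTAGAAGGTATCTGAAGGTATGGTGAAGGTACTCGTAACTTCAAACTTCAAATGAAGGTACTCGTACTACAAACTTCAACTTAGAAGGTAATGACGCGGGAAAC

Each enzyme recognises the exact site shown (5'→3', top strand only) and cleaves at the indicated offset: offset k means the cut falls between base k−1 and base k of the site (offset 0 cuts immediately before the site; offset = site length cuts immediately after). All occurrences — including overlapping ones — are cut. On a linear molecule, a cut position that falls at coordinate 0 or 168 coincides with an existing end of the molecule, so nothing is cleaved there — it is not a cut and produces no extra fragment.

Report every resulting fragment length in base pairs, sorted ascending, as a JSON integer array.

[2,3,5,6,7,7,9,9,9,10,11,12,14,15,16,16,17]

Scan for sites:
  JekVI (CTCGTA, off=5): starts [95, 124] → cuts [100, 129]
  NpsI (ATGTCTAT, off=4): starts [15] → cuts [19]
  UxaX (GAAGGTA, off=3): starts [0, 67, 77, 88, 117, 147] → cuts [3, 70, 80, 91, 120, 150]
  HnxIX (CGGGAA, off=6): starts [28, 50, 160] → cuts [34, 56, 166]
  VbrX (ACTTCAA, off=5): starts [34, 101, 108, 136] → cuts [39, 106, 113, 141]

All cut coordinates (distinct, sorted): [3, 19, 34, 39, 56, 70, 80, 91, 100, 106, 113, 120, 129, 141, 150, 166]

Fragment lengths:
  [0,3): 3 bp
  [3,19): 16 bp
  [19,34): 15 bp
  [34,39): 5 bp
  [39,56): 17 bp
  [56,70): 14 bp
  [70,80): 10 bp
  [80,91): 11 bp
  [91,100): 9 bp
  [100,106): 6 bp
  [106,113): 7 bp
  [113,120): 7 bp
  [120,129): 9 bp
  [129,141): 12 bp
  [141,150): 9 bp
  [150,166): 16 bp
  [166,168): 2 bp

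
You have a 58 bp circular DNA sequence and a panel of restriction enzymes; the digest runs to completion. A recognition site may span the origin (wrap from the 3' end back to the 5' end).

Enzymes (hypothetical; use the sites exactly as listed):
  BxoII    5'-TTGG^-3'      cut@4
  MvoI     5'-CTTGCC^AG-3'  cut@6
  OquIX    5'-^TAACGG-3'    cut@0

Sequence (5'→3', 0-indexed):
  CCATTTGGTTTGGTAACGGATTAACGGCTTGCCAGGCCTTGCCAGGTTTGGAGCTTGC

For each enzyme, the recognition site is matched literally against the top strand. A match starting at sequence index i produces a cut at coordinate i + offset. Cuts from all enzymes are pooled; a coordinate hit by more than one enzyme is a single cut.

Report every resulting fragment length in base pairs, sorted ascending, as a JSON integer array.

Site scan:
  BxoII TTGG/4: at [4, 9, 47] ⇒ [8, 13, 51]
  MvoI CTTGCCAG/6: at [27, 37] ⇒ [33, 43]
  OquIX TAACGG/0: at [13, 21] ⇒ [13, 21]

All cut coordinates (distinct, sorted): [8, 13, 21, 33, 43, 51]

Fragments:
  8→13: 5 bp
  13→21: 8 bp
  21→33: 12 bp
  33→43: 10 bp
  43→51: 8 bp
  51→8 (wrap): 58-51+8 = 15 bp

[5,8,8,10,12,15]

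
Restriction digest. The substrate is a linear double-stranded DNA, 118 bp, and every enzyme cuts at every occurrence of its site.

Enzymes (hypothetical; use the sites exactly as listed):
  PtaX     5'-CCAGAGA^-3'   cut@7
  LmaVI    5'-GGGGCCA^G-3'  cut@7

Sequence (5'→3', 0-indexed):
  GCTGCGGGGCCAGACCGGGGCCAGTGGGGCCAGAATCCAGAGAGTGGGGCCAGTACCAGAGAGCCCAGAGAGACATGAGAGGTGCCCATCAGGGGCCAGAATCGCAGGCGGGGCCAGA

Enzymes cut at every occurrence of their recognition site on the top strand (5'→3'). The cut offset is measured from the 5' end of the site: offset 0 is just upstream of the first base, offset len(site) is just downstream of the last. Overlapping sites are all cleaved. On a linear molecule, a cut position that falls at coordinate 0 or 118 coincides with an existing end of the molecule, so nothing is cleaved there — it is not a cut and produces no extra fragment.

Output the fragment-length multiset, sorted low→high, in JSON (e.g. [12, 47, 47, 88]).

Scan for sites:
  PtaX CCAGAGA/7: at [36, 55, 64] ⇒ [43, 62, 71]
  LmaVI GGGGCCAG/7: at [5, 16, 25, 45, 91, 109] ⇒ [12, 23, 32, 52, 98, 116]

All cut coordinates (distinct, sorted): [12, 23, 32, 43, 52, 62, 71, 98, 116]

Fragments:
  [0,12): 12 bp
  [12,23): 11 bp
  [23,32): 9 bp
  [32,43): 11 bp
  [43,52): 9 bp
  [52,62): 10 bp
  [62,71): 9 bp
  [71,98): 27 bp
  [98,116): 18 bp
  [116,118): 2 bp

[2,9,9,9,10,11,11,12,18,27]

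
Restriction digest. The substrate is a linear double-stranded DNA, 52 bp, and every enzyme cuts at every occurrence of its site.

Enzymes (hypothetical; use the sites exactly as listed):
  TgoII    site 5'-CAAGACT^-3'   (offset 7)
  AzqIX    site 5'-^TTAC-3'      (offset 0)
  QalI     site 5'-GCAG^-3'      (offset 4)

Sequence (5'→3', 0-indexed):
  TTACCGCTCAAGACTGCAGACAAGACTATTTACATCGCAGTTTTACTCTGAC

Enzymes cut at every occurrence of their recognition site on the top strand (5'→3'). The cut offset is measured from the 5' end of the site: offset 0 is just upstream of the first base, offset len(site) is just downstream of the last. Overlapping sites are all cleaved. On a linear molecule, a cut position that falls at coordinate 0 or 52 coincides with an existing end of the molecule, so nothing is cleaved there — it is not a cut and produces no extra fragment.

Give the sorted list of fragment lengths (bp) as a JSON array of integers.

[2,2,4,8,10,11,15]

Per-enzyme occurrences:
  TgoII (CAAGACT, off=7): starts [8, 20] → cuts [15, 27]
  AzqIX (TTAC, off=0): starts [0, 29, 42] → cuts [29, 42] (position 0 is a terminus of the linear molecule — no cut)
  QalI (GCAG, off=4): starts [15, 36] → cuts [19, 40]

All cut coordinates (distinct, sorted): [15, 19, 27, 29, 40, 42]

Fragment lengths:
  [0,15): 15 bp
  [15,19): 4 bp
  [19,27): 8 bp
  [27,29): 2 bp
  [29,40): 11 bp
  [40,42): 2 bp
  [42,52): 10 bp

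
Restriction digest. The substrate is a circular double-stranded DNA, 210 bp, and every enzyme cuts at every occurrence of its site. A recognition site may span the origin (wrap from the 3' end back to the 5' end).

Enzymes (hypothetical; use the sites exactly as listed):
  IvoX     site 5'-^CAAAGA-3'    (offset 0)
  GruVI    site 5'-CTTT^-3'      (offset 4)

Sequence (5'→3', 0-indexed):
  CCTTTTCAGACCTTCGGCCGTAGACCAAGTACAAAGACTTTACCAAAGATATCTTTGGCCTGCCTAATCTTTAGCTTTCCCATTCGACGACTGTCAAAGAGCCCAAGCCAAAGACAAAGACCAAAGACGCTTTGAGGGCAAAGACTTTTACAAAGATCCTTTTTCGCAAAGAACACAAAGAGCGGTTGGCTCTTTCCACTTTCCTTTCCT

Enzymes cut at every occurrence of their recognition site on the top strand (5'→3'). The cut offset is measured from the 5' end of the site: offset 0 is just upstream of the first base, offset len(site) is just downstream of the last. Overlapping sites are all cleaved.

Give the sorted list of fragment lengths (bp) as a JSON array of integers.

Scan for sites:
  IvoX CAAAGA/0: at [31, 43, 94, 108, 114, 121, 138, 150, 166, 175] ⇒ [31, 43, 94, 108, 114, 121, 138, 150, 166, 175]
  GruVI CTTT/4: at [1, 37, 52, 68, 74, 129, 144, 158, 191, 198, 203] ⇒ [5, 41, 56, 72, 78, 133, 148, 162, 195, 202, 207]

Pooled cuts: [5, 31, 41, 43, 56, 72, 78, 94, 108, 114, 121, 133, 138, 148, 150, 162, 166, 175, 195, 202, 207]

Fragment lengths:
  5→31: 26 bp
  31→41: 10 bp
  41→43: 2 bp
  43→56: 13 bp
  56→72: 16 bp
  72→78: 6 bp
  78→94: 16 bp
  94→108: 14 bp
  108→114: 6 bp
  114→121: 7 bp
  121→133: 12 bp
  133→138: 5 bp
  138→148: 10 bp
  148→150: 2 bp
  150→162: 12 bp
  162→166: 4 bp
  166→175: 9 bp
  175→195: 20 bp
  195→202: 7 bp
  202→207: 5 bp
  207→5 (wrap): 210-207+5 = 8 bp

[2,2,4,5,5,6,6,7,7,8,9,10,10,12,12,13,14,16,16,20,26]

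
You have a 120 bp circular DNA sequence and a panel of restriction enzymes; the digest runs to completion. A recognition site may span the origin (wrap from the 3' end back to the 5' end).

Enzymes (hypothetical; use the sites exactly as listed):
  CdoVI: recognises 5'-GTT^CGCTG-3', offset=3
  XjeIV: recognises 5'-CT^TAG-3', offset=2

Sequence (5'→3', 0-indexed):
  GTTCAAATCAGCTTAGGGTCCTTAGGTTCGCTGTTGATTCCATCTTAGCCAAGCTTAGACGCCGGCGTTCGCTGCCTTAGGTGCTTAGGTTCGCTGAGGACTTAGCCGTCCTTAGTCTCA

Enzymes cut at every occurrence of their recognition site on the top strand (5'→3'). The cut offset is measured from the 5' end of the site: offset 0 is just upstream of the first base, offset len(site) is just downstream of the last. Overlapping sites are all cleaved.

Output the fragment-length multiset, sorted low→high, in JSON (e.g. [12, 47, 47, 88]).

[6,6,8,8,9,10,10,11,14,17,21]

Site scan:
  CdoVI (GTTCGCTG, off=3): starts [25, 66, 88] → cuts [28, 69, 91]
  XjeIV (CTTAG, off=2): starts [11, 20, 43, 53, 75, 83, 100, 110] → cuts [13, 22, 45, 55, 77, 85, 102, 112]

Pooled cuts: [13, 22, 28, 45, 55, 69, 77, 85, 91, 102, 112]

Fragment lengths:
  13→22: 9 bp
  22→28: 6 bp
  28→45: 17 bp
  45→55: 10 bp
  55→69: 14 bp
  69→77: 8 bp
  77→85: 8 bp
  85→91: 6 bp
  91→102: 11 bp
  102→112: 10 bp
  112→13 (wrap): 120-112+13 = 21 bp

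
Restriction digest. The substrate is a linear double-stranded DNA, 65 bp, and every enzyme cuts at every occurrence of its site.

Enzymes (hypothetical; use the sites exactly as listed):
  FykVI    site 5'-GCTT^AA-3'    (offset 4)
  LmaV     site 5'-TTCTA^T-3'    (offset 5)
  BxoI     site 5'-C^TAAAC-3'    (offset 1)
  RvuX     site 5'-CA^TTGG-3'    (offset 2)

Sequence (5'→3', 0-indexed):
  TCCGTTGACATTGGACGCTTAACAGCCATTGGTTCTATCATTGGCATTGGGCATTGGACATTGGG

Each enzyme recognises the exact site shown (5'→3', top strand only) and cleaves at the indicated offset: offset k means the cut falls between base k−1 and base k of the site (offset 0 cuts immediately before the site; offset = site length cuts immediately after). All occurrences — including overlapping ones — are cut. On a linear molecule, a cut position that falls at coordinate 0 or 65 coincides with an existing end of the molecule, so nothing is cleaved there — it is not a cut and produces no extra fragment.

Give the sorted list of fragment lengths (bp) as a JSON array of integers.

[3,5,6,7,7,8,9,10,10]

Scan for sites:
  FykVI GCTTAA/4: at [16] ⇒ [20]
  LmaV TTCTAT/5: at [32] ⇒ [37]
  BxoI (CTAAAC, off=1): no sites
  RvuX CATTGG/2: at [8, 26, 38, 44, 51, 58] ⇒ [10, 28, 40, 46, 53, 60]

Pooled cuts: [10, 20, 28, 37, 40, 46, 53, 60]

Fragment lengths:
  [0,10): 10 bp
  [10,20): 10 bp
  [20,28): 8 bp
  [28,37): 9 bp
  [37,40): 3 bp
  [40,46): 6 bp
  [46,53): 7 bp
  [53,60): 7 bp
  [60,65): 5 bp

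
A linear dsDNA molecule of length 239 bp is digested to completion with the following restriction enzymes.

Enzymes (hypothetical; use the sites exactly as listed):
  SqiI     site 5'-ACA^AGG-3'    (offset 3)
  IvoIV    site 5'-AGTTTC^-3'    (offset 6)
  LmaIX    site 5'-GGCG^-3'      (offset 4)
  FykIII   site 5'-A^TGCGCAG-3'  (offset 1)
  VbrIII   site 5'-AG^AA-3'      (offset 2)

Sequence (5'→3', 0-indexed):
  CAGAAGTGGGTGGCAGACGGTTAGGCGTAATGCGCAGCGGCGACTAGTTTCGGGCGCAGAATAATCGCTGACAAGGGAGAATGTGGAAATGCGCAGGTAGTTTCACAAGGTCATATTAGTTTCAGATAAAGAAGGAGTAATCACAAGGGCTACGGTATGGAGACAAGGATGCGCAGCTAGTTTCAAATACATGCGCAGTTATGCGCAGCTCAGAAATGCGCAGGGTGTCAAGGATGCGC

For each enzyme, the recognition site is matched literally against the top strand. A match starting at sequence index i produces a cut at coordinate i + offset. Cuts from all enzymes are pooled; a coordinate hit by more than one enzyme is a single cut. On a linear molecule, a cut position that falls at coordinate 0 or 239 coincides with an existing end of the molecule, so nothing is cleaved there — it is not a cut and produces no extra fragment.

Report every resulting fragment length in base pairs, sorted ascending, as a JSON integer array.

[3,3,3,3,3,4,5,6,7,8,9,10,10,12,12,14,14,15,15,16,20,23,24]

Scan for sites:
  SqiI (ACAAGG, off=3): starts [70, 104, 142, 162] → cuts [73, 107, 145, 165]
  IvoIV (AGTTTC, off=6): starts [45, 98, 117, 178] → cuts [51, 104, 123, 184]
  LmaIX (GGCG, off=4): starts [23, 38, 52] → cuts [27, 42, 56]
  FykIII (ATGCGCAG, off=1): starts [29, 88, 168, 190, 200, 215] → cuts [30, 89, 169, 191, 201, 216]
  VbrIII (AGAA, off=2): starts [1, 57, 77, 129, 211] → cuts [3, 59, 79, 131, 213]

All cut coordinates (distinct, sorted): [3, 27, 30, 42, 51, 56, 59, 73, 79, 89, 104, 107, 123, 131, 145, 165, 169, 184, 191, 201, 213, 216]

Fragments:
  [0,3): 3 bp
  [3,27): 24 bp
  [27,30): 3 bp
  [30,42): 12 bp
  [42,51): 9 bp
  [51,56): 5 bp
  [56,59): 3 bp
  [59,73): 14 bp
  [73,79): 6 bp
  [79,89): 10 bp
  [89,104): 15 bp
  [104,107): 3 bp
  [107,123): 16 bp
  [123,131): 8 bp
  [131,145): 14 bp
  [145,165): 20 bp
  [165,169): 4 bp
  [169,184): 15 bp
  [184,191): 7 bp
  [191,201): 10 bp
  [201,213): 12 bp
  [213,216): 3 bp
  [216,239): 23 bp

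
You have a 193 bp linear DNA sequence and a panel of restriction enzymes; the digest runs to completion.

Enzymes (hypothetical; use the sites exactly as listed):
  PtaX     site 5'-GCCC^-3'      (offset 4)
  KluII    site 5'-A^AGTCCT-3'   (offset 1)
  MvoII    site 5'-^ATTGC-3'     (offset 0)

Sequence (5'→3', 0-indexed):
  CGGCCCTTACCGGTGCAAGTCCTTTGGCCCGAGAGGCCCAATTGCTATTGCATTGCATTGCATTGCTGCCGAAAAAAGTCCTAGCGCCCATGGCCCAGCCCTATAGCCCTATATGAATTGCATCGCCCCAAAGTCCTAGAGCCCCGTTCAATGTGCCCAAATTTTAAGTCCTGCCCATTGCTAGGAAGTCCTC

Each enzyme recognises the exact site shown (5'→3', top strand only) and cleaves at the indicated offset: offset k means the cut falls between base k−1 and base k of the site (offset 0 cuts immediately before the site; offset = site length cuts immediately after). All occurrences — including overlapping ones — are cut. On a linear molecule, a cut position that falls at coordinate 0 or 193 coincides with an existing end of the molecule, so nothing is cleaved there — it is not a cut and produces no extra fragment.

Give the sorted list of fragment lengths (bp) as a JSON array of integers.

[1,3,5,5,5,5,6,6,7,7,7,8,8,9,10,10,11,12,13,13,13,14,15]

Site scan:
  PtaX GCCC/4: at [2, 26, 35, 85, 92, 97, 105, 124, 140, 154, 172] ⇒ [6, 30, 39, 89, 96, 101, 109, 128, 144, 158, 176]
  KluII AAGTCCT/1: at [16, 75, 130, 165, 185] ⇒ [17, 76, 131, 166, 186]
  MvoII ATTGC/0: at [40, 46, 51, 56, 61, 116, 176] ⇒ [40, 46, 51, 56, 61, 116, 176]

All cut coordinates (distinct, sorted): [6, 17, 30, 39, 40, 46, 51, 56, 61, 76, 89, 96, 101, 109, 116, 128, 131, 144, 158, 166, 176, 186]

Fragments:
  [0,6): 6 bp
  [6,17): 11 bp
  [17,30): 13 bp
  [30,39): 9 bp
  [39,40): 1 bp
  [40,46): 6 bp
  [46,51): 5 bp
  [51,56): 5 bp
  [56,61): 5 bp
  [61,76): 15 bp
  [76,89): 13 bp
  [89,96): 7 bp
  [96,101): 5 bp
  [101,109): 8 bp
  [109,116): 7 bp
  [116,128): 12 bp
  [128,131): 3 bp
  [131,144): 13 bp
  [144,158): 14 bp
  [158,166): 8 bp
  [166,176): 10 bp
  [176,186): 10 bp
  [186,193): 7 bp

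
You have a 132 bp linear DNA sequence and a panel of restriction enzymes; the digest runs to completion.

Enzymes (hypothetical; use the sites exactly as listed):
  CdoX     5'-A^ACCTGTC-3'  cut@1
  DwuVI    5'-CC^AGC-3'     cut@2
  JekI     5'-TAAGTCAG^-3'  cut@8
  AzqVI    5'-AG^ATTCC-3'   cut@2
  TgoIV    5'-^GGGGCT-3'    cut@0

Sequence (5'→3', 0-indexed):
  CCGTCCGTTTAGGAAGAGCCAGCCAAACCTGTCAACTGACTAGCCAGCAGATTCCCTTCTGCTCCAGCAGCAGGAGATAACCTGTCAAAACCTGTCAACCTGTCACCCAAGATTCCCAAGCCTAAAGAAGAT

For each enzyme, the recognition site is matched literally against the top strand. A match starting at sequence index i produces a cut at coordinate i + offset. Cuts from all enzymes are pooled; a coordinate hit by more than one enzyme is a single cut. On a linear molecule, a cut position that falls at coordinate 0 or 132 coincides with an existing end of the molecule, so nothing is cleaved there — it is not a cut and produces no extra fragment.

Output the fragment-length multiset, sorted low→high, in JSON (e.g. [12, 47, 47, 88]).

Site scan:
  CdoX (AACCTGTC, off=1): starts [25, 78, 88, 96] → cuts [26, 79, 89, 97]
  DwuVI (CCAGC, off=2): starts [18, 43, 63] → cuts [20, 45, 65]
  JekI (TAAGTCAG, off=8): no sites
  AzqVI (AGATTCC, off=2): starts [48, 109] → cuts [50, 111]
  TgoIV (GGGGCT, off=0): no sites

Pooled cuts: [20, 26, 45, 50, 65, 79, 89, 97, 111]

Fragment lengths:
  [0,20): 20 bp
  [20,26): 6 bp
  [26,45): 19 bp
  [45,50): 5 bp
  [50,65): 15 bp
  [65,79): 14 bp
  [79,89): 10 bp
  [89,97): 8 bp
  [97,111): 14 bp
  [111,132): 21 bp

[5,6,8,10,14,14,15,19,20,21]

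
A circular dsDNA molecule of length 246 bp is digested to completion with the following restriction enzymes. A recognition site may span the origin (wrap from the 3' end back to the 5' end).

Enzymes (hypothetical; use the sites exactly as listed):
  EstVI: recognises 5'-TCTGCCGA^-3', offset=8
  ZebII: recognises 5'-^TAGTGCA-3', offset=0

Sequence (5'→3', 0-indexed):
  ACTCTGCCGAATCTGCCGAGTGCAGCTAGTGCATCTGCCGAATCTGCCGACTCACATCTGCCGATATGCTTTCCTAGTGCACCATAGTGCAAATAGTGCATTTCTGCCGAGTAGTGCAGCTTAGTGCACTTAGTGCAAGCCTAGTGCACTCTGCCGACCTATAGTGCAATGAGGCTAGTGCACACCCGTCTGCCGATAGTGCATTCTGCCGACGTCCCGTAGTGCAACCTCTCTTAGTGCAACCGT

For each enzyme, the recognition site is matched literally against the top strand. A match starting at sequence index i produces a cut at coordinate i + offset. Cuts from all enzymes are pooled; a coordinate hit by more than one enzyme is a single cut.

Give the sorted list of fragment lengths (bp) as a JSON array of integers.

Site scan:
  EstVI TCTGCCGA/8: at [2, 11, 33, 42, 56, 102, 149, 188, 204] ⇒ [10, 19, 41, 50, 64, 110, 157, 196, 212]
  ZebII TAGTGCA/0: at [26, 74, 84, 93, 111, 121, 130, 141, 161, 175, 196, 219, 234] ⇒ [26, 74, 84, 93, 111, 121, 130, 141, 161, 175, 196, 219, 234]

Pooled cuts: [10, 19, 26, 41, 50, 64, 74, 84, 93, 110, 111, 121, 130, 141, 157, 161, 175, 196, 212, 219, 234]

Fragments:
  10→19: 9 bp
  19→26: 7 bp
  26→41: 15 bp
  41→50: 9 bp
  50→64: 14 bp
  64→74: 10 bp
  74→84: 10 bp
  84→93: 9 bp
  93→110: 17 bp
  110→111: 1 bp
  111→121: 10 bp
  121→130: 9 bp
  130→141: 11 bp
  141→157: 16 bp
  157→161: 4 bp
  161→175: 14 bp
  175→196: 21 bp
  196→212: 16 bp
  212→219: 7 bp
  219→234: 15 bp
  234→10 (wrap): 246-234+10 = 22 bp

[1,4,7,7,9,9,9,9,10,10,10,11,14,14,15,15,16,16,17,21,22]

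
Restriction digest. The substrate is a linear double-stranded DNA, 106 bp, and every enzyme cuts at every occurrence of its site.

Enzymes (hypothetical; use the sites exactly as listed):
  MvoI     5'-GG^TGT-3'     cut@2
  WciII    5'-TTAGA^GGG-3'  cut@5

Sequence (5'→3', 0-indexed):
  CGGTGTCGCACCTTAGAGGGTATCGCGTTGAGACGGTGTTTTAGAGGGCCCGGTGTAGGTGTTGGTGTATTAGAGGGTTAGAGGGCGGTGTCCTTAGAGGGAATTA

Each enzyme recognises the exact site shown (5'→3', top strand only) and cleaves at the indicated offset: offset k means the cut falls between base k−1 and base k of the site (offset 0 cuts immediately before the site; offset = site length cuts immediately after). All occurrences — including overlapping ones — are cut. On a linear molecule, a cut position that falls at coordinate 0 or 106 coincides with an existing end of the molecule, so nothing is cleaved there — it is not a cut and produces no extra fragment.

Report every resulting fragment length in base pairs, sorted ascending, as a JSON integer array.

Per-enzyme occurrences:
  MvoI GGTGT/2: at [1, 34, 51, 57, 63, 86] ⇒ [3, 36, 53, 59, 65, 88]
  WciII TTAGAGGG/5: at [12, 40, 69, 77, 93] ⇒ [17, 45, 74, 82, 98]

Pooled cuts: [3, 17, 36, 45, 53, 59, 65, 74, 82, 88, 98]

Fragment lengths:
  [0,3): 3 bp
  [3,17): 14 bp
  [17,36): 19 bp
  [36,45): 9 bp
  [45,53): 8 bp
  [53,59): 6 bp
  [59,65): 6 bp
  [65,74): 9 bp
  [74,82): 8 bp
  [82,88): 6 bp
  [88,98): 10 bp
  [98,106): 8 bp

[3,6,6,6,8,8,8,9,9,10,14,19]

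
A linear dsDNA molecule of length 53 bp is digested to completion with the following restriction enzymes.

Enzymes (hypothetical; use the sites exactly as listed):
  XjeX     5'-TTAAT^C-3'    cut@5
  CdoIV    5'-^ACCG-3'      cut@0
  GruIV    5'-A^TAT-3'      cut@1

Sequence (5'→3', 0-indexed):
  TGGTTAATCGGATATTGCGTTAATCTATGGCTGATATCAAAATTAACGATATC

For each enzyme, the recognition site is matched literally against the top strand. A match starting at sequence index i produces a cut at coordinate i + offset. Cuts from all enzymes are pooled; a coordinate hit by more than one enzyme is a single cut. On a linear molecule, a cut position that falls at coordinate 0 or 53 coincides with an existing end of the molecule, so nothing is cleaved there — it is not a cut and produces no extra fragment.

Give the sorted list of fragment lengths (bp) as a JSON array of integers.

[4,4,8,10,12,15]

Scan for sites:
  XjeX TTAATC/5: at [3, 19] ⇒ [8, 24]
  CdoIV (ACCG, off=0): no sites
  GruIV ATAT/1: at [11, 33, 48] ⇒ [12, 34, 49]

Pooled cuts: [8, 12, 24, 34, 49]

Fragment lengths:
  [0,8): 8 bp
  [8,12): 4 bp
  [12,24): 12 bp
  [24,34): 10 bp
  [34,49): 15 bp
  [49,53): 4 bp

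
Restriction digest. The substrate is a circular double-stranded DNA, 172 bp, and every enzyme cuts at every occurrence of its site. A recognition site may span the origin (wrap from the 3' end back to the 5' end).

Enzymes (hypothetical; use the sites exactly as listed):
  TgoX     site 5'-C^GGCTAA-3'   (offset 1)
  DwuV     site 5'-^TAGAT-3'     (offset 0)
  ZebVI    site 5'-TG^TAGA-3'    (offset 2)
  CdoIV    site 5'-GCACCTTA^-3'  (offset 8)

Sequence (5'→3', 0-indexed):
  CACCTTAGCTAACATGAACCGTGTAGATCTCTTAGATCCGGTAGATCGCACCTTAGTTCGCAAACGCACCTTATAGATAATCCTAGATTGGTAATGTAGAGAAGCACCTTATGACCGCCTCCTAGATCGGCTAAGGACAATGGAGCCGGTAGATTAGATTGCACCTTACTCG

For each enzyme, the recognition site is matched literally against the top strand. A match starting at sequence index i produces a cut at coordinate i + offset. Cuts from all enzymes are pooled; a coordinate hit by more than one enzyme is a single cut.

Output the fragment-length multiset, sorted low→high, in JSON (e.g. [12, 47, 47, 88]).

Site scan:
  TgoX CGGCTAA/1: at [127] ⇒ [128]
  DwuV TAGAT/0: at [23, 32, 41, 73, 83, 122, 149, 154] ⇒ [23, 32, 41, 73, 83, 122, 149, 154]
  ZebVI TGTAGA/2: at [21, 94] ⇒ [23, 96]
  CdoIV GCACCTTA/8: at [47, 65, 103, 160, 171] ⇒ [7, 55, 73, 111, 168]

All cut coordinates (distinct, sorted): [7, 23, 32, 41, 55, 73, 83, 96, 111, 122, 128, 149, 154, 168]

Fragment lengths:
  7→23: 16 bp
  23→32: 9 bp
  32→41: 9 bp
  41→55: 14 bp
  55→73: 18 bp
  73→83: 10 bp
  83→96: 13 bp
  96→111: 15 bp
  111→122: 11 bp
  122→128: 6 bp
  128→149: 21 bp
  149→154: 5 bp
  154→168: 14 bp
  168→7 (wrap): 172-168+7 = 11 bp

[5,6,9,9,10,11,11,13,14,14,15,16,18,21]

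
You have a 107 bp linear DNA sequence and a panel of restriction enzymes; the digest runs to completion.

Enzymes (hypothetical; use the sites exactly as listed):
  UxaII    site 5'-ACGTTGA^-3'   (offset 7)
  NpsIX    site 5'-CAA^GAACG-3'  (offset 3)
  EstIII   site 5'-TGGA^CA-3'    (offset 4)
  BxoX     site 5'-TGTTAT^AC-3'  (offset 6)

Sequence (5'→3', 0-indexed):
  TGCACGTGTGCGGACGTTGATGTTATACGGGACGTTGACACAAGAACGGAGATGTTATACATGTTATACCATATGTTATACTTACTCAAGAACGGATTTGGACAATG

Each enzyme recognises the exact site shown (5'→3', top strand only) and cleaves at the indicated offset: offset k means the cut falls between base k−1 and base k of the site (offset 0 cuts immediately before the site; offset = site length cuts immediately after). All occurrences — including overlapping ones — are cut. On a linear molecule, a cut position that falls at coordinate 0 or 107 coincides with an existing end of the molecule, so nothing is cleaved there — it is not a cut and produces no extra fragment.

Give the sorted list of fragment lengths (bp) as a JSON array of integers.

[5,5,6,9,10,12,12,13,15,20]

Site scan:
  UxaII ACGTTGA/7: at [13, 31] ⇒ [20, 38]
  NpsIX CAAGAACG/3: at [40, 86] ⇒ [43, 89]
  EstIII TGGACA/4: at [98] ⇒ [102]
  BxoX TGTTATAC/6: at [20, 52, 61, 73] ⇒ [26, 58, 67, 79]

Pooled cuts: [20, 26, 38, 43, 58, 67, 79, 89, 102]

Fragment lengths:
  [0,20): 20 bp
  [20,26): 6 bp
  [26,38): 12 bp
  [38,43): 5 bp
  [43,58): 15 bp
  [58,67): 9 bp
  [67,79): 12 bp
  [79,89): 10 bp
  [89,102): 13 bp
  [102,107): 5 bp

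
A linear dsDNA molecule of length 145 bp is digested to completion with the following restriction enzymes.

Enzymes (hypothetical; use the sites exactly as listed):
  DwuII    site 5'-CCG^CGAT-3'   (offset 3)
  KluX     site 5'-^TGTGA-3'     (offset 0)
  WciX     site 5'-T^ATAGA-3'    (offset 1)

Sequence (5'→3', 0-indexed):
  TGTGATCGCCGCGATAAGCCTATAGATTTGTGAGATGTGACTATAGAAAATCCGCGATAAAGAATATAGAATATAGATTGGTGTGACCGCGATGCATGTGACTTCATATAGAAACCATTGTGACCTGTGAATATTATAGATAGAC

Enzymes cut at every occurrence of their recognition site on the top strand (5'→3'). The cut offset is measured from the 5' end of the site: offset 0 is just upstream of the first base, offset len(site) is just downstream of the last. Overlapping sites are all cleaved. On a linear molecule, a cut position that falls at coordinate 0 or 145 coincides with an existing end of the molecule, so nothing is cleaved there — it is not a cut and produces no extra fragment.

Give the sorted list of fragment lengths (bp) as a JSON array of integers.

[7,7,7,7,7,7,8,9,10,10,10,11,11,11,11,12]

Scan for sites:
  DwuII (CCGCGAT, off=3): starts [8, 51, 86] → cuts [11, 54, 89]
  KluX (TGTGA, off=0): starts [0, 28, 35, 81, 96, 118, 125] → cuts [28, 35, 81, 96, 118, 125] (position 0 is a terminus of the linear molecule — no cut)
  WciX (TATAGA, off=1): starts [20, 41, 64, 71, 106, 134] → cuts [21, 42, 65, 72, 107, 135]

All cut coordinates (distinct, sorted): [11, 21, 28, 35, 42, 54, 65, 72, 81, 89, 96, 107, 118, 125, 135]

Fragment lengths:
  [0,11): 11 bp
  [11,21): 10 bp
  [21,28): 7 bp
  [28,35): 7 bp
  [35,42): 7 bp
  [42,54): 12 bp
  [54,65): 11 bp
  [65,72): 7 bp
  [72,81): 9 bp
  [81,89): 8 bp
  [89,96): 7 bp
  [96,107): 11 bp
  [107,118): 11 bp
  [118,125): 7 bp
  [125,135): 10 bp
  [135,145): 10 bp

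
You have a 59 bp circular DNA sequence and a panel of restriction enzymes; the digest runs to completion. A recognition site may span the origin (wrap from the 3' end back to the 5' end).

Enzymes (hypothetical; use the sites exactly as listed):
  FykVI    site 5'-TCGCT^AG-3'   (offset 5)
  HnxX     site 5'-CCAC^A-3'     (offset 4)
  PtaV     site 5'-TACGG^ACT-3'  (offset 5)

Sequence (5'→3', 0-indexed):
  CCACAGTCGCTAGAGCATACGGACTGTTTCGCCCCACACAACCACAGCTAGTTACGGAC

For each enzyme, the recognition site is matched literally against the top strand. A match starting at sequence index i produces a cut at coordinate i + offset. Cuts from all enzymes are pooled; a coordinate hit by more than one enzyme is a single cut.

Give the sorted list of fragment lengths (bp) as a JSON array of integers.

[7,8,11,15,18]

Per-enzyme occurrences:
  FykVI TCGCTAG/5: at [6] ⇒ [11]
  HnxX CCACA/4: at [0, 33, 41] ⇒ [4, 37, 45]
  PtaV TACGGACT/5: at [17] ⇒ [22]

Pooled cuts: [4, 11, 22, 37, 45]

Fragments:
  4→11: 7 bp
  11→22: 11 bp
  22→37: 15 bp
  37→45: 8 bp
  45→4 (wrap): 59-45+4 = 18 bp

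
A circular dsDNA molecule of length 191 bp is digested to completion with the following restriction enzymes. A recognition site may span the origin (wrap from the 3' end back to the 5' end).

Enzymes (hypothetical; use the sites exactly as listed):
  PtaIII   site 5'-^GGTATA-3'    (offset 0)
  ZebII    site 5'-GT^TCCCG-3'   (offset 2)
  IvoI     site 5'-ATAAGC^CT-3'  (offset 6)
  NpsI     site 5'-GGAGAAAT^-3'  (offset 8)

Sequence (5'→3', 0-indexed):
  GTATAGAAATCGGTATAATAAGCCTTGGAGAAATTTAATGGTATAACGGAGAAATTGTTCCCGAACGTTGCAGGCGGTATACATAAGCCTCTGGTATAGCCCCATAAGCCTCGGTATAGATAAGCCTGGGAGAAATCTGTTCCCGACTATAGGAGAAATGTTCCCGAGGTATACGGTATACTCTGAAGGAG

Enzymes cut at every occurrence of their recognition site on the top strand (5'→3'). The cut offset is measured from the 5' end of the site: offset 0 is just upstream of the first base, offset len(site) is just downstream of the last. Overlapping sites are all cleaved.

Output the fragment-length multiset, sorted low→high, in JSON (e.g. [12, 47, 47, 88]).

[2,3,3,4,4,5,6,7,11,11,12,12,13,13,16,16,17,17,19]

Site scan:
  PtaIII (GGTATA, off=0): starts [11, 39, 75, 92, 112, 167, 174, 190] → cuts [11, 39, 75, 92, 112, 167, 174, 190]
  ZebII (GTTCCCG, off=2): starts [56, 138, 159] → cuts [58, 140, 161]
  IvoI (ATAAGCCT, off=6): starts [17, 82, 103, 119] → cuts [23, 88, 109, 125]
  NpsI (GGAGAAAT, off=8): starts [26, 47, 128, 151] → cuts [34, 55, 136, 159]

Pooled cuts: [11, 23, 34, 39, 55, 58, 75, 88, 92, 109, 112, 125, 136, 140, 159, 161, 167, 174, 190]

Fragments:
  11→23: 12 bp
  23→34: 11 bp
  34→39: 5 bp
  39→55: 16 bp
  55→58: 3 bp
  58→75: 17 bp
  75→88: 13 bp
  88→92: 4 bp
  92→109: 17 bp
  109→112: 3 bp
  112→125: 13 bp
  125→136: 11 bp
  136→140: 4 bp
  140→159: 19 bp
  159→161: 2 bp
  161→167: 6 bp
  167→174: 7 bp
  174→190: 16 bp
  190→11 (wrap): 191-190+11 = 12 bp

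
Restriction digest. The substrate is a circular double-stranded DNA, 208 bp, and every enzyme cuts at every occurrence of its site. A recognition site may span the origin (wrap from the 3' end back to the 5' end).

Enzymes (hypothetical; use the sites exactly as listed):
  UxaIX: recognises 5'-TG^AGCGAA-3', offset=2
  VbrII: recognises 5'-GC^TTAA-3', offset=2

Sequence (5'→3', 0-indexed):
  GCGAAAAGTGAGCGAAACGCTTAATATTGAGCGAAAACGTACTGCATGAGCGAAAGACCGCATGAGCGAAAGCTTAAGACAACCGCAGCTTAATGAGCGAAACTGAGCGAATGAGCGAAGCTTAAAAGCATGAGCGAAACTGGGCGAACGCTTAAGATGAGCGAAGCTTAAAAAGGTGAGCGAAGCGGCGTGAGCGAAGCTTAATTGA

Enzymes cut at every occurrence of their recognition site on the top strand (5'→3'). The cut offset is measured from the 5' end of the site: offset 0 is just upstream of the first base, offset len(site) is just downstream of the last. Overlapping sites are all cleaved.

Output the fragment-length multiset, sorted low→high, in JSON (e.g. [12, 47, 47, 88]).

Scan for sites:
  UxaIX TGAGCGAA/2: at [8, 27, 46, 62, 93, 103, 111, 130, 157, 176, 190, 205] ⇒ [10, 29, 48, 64, 95, 105, 113, 132, 159, 178, 192, 207]
  VbrII GCTTAA/2: at [18, 71, 87, 119, 149, 165, 198] ⇒ [20, 73, 89, 121, 151, 167, 200]

Pooled cuts: [10, 20, 29, 48, 64, 73, 89, 95, 105, 113, 121, 132, 151, 159, 167, 178, 192, 200, 207]

Fragments:
  10→20: 10 bp
  20→29: 9 bp
  29→48: 19 bp
  48→64: 16 bp
  64→73: 9 bp
  73→89: 16 bp
  89→95: 6 bp
  95→105: 10 bp
  105→113: 8 bp
  113→121: 8 bp
  121→132: 11 bp
  132→151: 19 bp
  151→159: 8 bp
  159→167: 8 bp
  167→178: 11 bp
  178→192: 14 bp
  192→200: 8 bp
  200→207: 7 bp
  207→10 (wrap): 208-207+10 = 11 bp

[6,7,8,8,8,8,8,9,9,10,10,11,11,11,14,16,16,19,19]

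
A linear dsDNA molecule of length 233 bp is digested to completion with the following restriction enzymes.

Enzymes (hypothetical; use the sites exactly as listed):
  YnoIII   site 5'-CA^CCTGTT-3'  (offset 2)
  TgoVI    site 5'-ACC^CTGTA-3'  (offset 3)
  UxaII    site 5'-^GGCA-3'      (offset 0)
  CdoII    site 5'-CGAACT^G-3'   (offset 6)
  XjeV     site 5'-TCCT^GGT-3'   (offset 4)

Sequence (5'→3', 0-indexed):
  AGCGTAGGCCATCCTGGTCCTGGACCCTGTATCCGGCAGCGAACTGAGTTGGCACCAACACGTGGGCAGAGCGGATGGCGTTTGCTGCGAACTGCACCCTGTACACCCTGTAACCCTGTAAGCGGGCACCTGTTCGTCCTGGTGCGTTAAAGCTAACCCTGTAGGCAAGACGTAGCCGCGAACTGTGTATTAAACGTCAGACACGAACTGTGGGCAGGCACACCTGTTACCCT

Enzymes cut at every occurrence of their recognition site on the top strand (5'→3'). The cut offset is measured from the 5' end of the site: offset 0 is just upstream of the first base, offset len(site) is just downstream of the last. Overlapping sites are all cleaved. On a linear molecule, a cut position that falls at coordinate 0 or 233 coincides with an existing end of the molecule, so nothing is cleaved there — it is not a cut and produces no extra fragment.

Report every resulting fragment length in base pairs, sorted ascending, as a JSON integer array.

[3,4,4,5,5,5,6,8,8,9,9,11,11,11,12,14,15,18,21,25,29]

Per-enzyme occurrences:
  YnoIII CACCTGTT/2: at [126, 220] ⇒ [128, 222]
  TgoVI ACCCTGTA/3: at [23, 95, 104, 112, 155] ⇒ [26, 98, 107, 115, 158]
  UxaII GGCA/0: at [34, 50, 64, 124, 163, 212, 216] ⇒ [34, 50, 64, 124, 163, 212, 216]
  CdoII CGAACTG/6: at [39, 87, 178, 203] ⇒ [45, 93, 184, 209]
  XjeV TCCTGGT/4: at [11, 136] ⇒ [15, 140]

All cut coordinates (distinct, sorted): [15, 26, 34, 45, 50, 64, 93, 98, 107, 115, 124, 128, 140, 158, 163, 184, 209, 212, 216, 222]

Fragments:
  [0,15): 15 bp
  [15,26): 11 bp
  [26,34): 8 bp
  [34,45): 11 bp
  [45,50): 5 bp
  [50,64): 14 bp
  [64,93): 29 bp
  [93,98): 5 bp
  [98,107): 9 bp
  [107,115): 8 bp
  [115,124): 9 bp
  [124,128): 4 bp
  [128,140): 12 bp
  [140,158): 18 bp
  [158,163): 5 bp
  [163,184): 21 bp
  [184,209): 25 bp
  [209,212): 3 bp
  [212,216): 4 bp
  [216,222): 6 bp
  [222,233): 11 bp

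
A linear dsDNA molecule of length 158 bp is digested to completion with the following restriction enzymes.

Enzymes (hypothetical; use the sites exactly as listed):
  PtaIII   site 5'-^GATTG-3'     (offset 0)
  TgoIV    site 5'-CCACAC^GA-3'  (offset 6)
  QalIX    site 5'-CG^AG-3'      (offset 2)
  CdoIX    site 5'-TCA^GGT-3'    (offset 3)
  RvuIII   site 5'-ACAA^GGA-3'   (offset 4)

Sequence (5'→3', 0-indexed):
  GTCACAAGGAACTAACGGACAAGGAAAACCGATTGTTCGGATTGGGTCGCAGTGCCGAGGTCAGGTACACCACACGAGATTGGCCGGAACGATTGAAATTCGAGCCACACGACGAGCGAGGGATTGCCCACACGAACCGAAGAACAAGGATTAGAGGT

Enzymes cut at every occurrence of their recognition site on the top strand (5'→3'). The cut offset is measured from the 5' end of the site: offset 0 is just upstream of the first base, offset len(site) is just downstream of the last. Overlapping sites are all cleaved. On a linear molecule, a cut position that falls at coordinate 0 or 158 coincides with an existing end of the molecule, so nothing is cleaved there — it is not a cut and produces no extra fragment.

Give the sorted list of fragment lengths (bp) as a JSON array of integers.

[1,1,3,4,4,6,7,8,8,9,11,12,12,12,13,14,15,18]

Per-enzyme occurrences:
  PtaIII GATTG/0: at [30, 39, 77, 90, 121] ⇒ [30, 39, 77, 90, 121]
  TgoIV CCACACGA/6: at [69, 104, 127] ⇒ [75, 110, 133]
  QalIX CGAG/2: at [55, 74, 100, 112, 116] ⇒ [57, 76, 102, 114, 118]
  CdoIX TCAGGT/3: at [60] ⇒ [63]
  RvuIII ACAAGGA/4: at [3, 18, 143] ⇒ [7, 22, 147]

Pooled cuts: [7, 22, 30, 39, 57, 63, 75, 76, 77, 90, 102, 110, 114, 118, 121, 133, 147]

Fragments:
  [0,7): 7 bp
  [7,22): 15 bp
  [22,30): 8 bp
  [30,39): 9 bp
  [39,57): 18 bp
  [57,63): 6 bp
  [63,75): 12 bp
  [75,76): 1 bp
  [76,77): 1 bp
  [77,90): 13 bp
  [90,102): 12 bp
  [102,110): 8 bp
  [110,114): 4 bp
  [114,118): 4 bp
  [118,121): 3 bp
  [121,133): 12 bp
  [133,147): 14 bp
  [147,158): 11 bp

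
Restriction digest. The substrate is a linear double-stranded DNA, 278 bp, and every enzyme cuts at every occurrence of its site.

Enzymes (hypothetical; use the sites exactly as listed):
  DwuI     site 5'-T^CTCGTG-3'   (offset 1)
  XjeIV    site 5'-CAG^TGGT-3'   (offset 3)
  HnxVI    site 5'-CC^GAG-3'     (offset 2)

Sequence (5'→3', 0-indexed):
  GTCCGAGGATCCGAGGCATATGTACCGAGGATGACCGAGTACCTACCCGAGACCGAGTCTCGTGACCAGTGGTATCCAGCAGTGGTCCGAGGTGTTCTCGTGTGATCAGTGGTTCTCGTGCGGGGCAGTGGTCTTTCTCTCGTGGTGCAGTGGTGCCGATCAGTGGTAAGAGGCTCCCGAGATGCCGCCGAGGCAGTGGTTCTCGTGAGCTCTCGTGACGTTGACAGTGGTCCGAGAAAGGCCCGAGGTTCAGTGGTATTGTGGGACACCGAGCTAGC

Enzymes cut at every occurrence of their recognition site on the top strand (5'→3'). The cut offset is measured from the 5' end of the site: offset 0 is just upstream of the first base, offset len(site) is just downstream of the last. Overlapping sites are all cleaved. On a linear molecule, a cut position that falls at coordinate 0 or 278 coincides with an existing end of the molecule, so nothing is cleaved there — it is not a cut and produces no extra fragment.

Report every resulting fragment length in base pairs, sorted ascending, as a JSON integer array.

[4,4,5,5,6,6,6,7,8,8,8,9,10,10,10,11,11,11,12,12,13,13,13,14,14,15,16,17]

Per-enzyme occurrences:
  DwuI (TCTCGTG, off=1): starts [57, 95, 113, 137, 200, 210] → cuts [58, 96, 114, 138, 201, 211]
  XjeIV (CAGTGGT, off=3): starts [66, 79, 106, 125, 147, 160, 193, 224, 250] → cuts [69, 82, 109, 128, 150, 163, 196, 227, 253]
  HnxVI (CCGAG, off=2): starts [2, 10, 24, 34, 46, 52, 86, 176, 187, 231, 242, 268] → cuts [4, 12, 26, 36, 48, 54, 88, 178, 189, 233, 244, 270]

Pooled cuts: [4, 12, 26, 36, 48, 54, 58, 69, 82, 88, 96, 109, 114, 128, 138, 150, 163, 178, 189, 196, 201, 211, 227, 233, 244, 253, 270]

Fragment lengths:
  [0,4): 4 bp
  [4,12): 8 bp
  [12,26): 14 bp
  [26,36): 10 bp
  [36,48): 12 bp
  [48,54): 6 bp
  [54,58): 4 bp
  [58,69): 11 bp
  [69,82): 13 bp
  [82,88): 6 bp
  [88,96): 8 bp
  [96,109): 13 bp
  [109,114): 5 bp
  [114,128): 14 bp
  [128,138): 10 bp
  [138,150): 12 bp
  [150,163): 13 bp
  [163,178): 15 bp
  [178,189): 11 bp
  [189,196): 7 bp
  [196,201): 5 bp
  [201,211): 10 bp
  [211,227): 16 bp
  [227,233): 6 bp
  [233,244): 11 bp
  [244,253): 9 bp
  [253,270): 17 bp
  [270,278): 8 bp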